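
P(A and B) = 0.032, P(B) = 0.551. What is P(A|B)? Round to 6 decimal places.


P(A|B) = P(A and B) / P(B) = 0.032 / 0.551 = 32/551 ≈ 0.05807623

0.058076


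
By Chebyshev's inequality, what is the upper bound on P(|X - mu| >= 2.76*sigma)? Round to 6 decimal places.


P <= 1/k^2
k^2 = 2.76^2 = 7.6176
1/k^2 = 1 / 7.6176 = 625/4761 ≈ 0.13127494

0.131275


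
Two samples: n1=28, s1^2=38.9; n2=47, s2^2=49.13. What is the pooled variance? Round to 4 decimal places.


sp^2 = ((n1-1)*s1^2 + (n2-1)*s2^2)/(n1+n2-2)
(n1-1)*s1^2 = 27 * 38.9 = 1050.3
(n2-1)*s2^2 = 46 * 49.13 = 2259.98
numerator = 1050.3 + 2259.98 = 3310.28
n1+n2-2 = 73
sp^2 = 3310.28 / 73 = 82757/1825 ≈ 45.346301

45.3463


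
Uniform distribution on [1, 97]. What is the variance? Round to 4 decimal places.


Var = (b-a)^2 / 12
(b-a)^2 = (97 - 1)^2 = 9216
Var = 9216/12 = 768

768.0000


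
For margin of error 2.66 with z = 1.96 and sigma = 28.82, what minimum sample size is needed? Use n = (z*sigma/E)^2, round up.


z*sigma/E = 1.96 * 28.82 / 2.66 = 10087/475 ≈ 21.235789
(z*sigma/E)^2 ≈ 450.958755
round up: n = 451

451


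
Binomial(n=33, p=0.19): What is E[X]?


E[X] = n*p = 33 * 0.19 = 6.27

6.27


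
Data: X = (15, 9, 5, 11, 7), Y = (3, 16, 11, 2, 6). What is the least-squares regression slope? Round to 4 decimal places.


b = sum((xi-xbar)(yi-ybar)) / sum((xi-xbar)^2)
n = 5, xbar = 47/5 = 9.4, ybar = 38/5 = 7.6
Sxy = sum((xi-xbar)(yi-ybar)) = -49.2
Sxx = sum((xi-xbar)^2) = 59.2
b = Sxy / Sxx = -123/148 ≈ -0.831081

-0.8311


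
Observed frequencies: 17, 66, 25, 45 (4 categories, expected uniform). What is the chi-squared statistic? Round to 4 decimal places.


chi2 = sum((O-E)^2/E), E = total/4
total = 153, E = 153/4 = 38.25
(17 - 38.25)^2 / 38.25 = 451.5625 / 38.25 = 425/36 ≈ 11.805556
(66 - 38.25)^2 / 38.25 = 770.0625 / 38.25 = 1369/68 ≈ 20.132353
(25 - 38.25)^2 / 38.25 = 175.5625 / 38.25 = 2809/612 ≈ 4.589869
(45 - 38.25)^2 / 38.25 = 45.5625 / 38.25 = 81/68 ≈ 1.191176
chi2 = 5771/153 ≈ 37.718954

37.7190


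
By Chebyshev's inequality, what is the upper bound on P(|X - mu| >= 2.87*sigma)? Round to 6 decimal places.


P <= 1/k^2
k^2 = 2.87^2 = 8.2369
1/k^2 = 1 / 8.2369 ≈ 0.12140490

0.121405


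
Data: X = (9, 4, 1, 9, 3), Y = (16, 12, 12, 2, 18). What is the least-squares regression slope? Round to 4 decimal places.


b = sum((xi-xbar)(yi-ybar)) / sum((xi-xbar)^2)
n = 5, xbar = 26/5 = 5.2, ybar = 60/5 = 12
Sxy = sum((xi-xbar)(yi-ybar)) = -36
Sxx = sum((xi-xbar)^2) = 52.8
b = Sxy / Sxx = -15/22 ≈ -0.681818

-0.6818


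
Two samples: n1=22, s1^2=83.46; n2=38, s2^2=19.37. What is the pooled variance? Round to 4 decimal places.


sp^2 = ((n1-1)*s1^2 + (n2-1)*s2^2)/(n1+n2-2)
(n1-1)*s1^2 = 21 * 83.46 = 1752.66
(n2-1)*s2^2 = 37 * 19.37 = 716.69
numerator = 1752.66 + 716.69 = 2469.35
n1+n2-2 = 58
sp^2 = 2469.35 / 58 = 42.575

42.5750


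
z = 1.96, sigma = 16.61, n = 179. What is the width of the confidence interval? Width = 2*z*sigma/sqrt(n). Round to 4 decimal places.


width = 2*z*sigma/sqrt(n)
2*z*sigma = 2 * 1.96 * 16.61 = 65.1112
sqrt(179) ≈ 13.379088
width = 65.1112 / 13.379088 ≈ 4.866640

4.8666


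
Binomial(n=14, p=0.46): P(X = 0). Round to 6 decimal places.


P = C(n,k) * p^k * (1-p)^(n-k)
C(14,0) = 1
p^k = 0.46^0 = 1
(1-p)^(n-k) = 0.54^14 ≈ 0.0001792721
P = 1 * 1 * 0.0001792721 ≈ 0.000179

0.000179


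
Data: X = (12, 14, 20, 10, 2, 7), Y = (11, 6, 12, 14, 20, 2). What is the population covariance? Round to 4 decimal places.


Cov = (1/n)*sum((xi-xbar)(yi-ybar))
n = 6, xbar = 65/6 ≈ 10.833333, ybar = 65/6 ≈ 10.833333
sum((xi-xbar)(yi-ybar)) = -325/6 ≈ -54.166667
Cov = -54.166667 / 6 = -325/36 ≈ -9.027778

-9.0278


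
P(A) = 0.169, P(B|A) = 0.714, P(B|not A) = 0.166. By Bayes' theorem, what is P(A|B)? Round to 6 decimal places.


P(A|B) = P(B|A)*P(A) / P(B), P(B) = P(B|A)*P(A) + P(B|not A)*P(not A)
P(B|A)*P(A) = 0.714 * 0.169 = 0.120666
P(B|not A)*P(not A) = 0.166 * 0.831 = 0.137946
P(B) = 0.120666 + 0.137946 = 0.258612
P(A|B) = 0.120666 / 0.258612 ≈ 0.46659088

0.466591


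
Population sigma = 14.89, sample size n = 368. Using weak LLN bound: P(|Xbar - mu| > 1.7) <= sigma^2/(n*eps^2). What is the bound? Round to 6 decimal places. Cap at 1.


bound = min(1, sigma^2/(n*eps^2))
sigma^2 = 14.89^2 = 221.7121
n*eps^2 = 368 * 1.7^2 = 368 * 2.89 = 1063.52
sigma^2/(n*eps^2) = 221.7121 / 1063.52 ≈ 0.20847008

0.208470


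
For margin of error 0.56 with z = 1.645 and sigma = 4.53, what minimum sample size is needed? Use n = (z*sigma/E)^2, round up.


z*sigma/E = 1.645 * 4.53 / 0.56 = 13.306875
(z*sigma/E)^2 ≈ 177.072922
round up: n = 178

178


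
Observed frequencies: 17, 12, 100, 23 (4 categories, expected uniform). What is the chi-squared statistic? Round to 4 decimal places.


chi2 = sum((O-E)^2/E), E = total/4
total = 152, E = 152/4 = 38
(17 - 38)^2 / 38 = 441 / 38 = 441/38 ≈ 11.605263
(12 - 38)^2 / 38 = 676 / 38 = 338/19 ≈ 17.789474
(100 - 38)^2 / 38 = 3844 / 38 = 1922/19 ≈ 101.157895
(23 - 38)^2 / 38 = 225 / 38 = 225/38 ≈ 5.921053
chi2 = 2593/19 ≈ 136.473684

136.4737


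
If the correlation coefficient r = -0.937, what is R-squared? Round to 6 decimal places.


R^2 = r^2 = (-0.937)^2 = 0.877969

0.877969


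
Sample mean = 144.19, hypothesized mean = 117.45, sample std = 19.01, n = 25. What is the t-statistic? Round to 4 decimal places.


t = (xbar - mu0) / (s/sqrt(n))
xbar - mu0 = 144.19 - 117.45 = 26.74
sqrt(25) = 5
s/sqrt(n) = 19.01 / 5 = 3.802
t = 26.74 / 3.802 = 13370/1901 ≈ 7.033140

7.0331


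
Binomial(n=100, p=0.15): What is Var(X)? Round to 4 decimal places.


Var = n*p*(1-p) = 100 * 0.15 * 0.85 = 12.75

12.7500


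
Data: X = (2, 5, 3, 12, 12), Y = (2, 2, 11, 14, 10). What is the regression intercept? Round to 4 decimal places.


a = ybar - b*xbar, where b = sum((xi-xbar)(yi-ybar)) / sum((xi-xbar)^2)
n = 5, xbar = 34/5 = 6.8, ybar = 39/5 = 7.8
Sxy = sum((xi-xbar)(yi-ybar)) = 69.8
Sxx = sum((xi-xbar)^2) = 94.8
b = Sxy / Sxx = 349/474 ≈ 0.736287
a = 7.8 - 0.736287 * 6.8 = 662/237 ≈ 2.793249

2.7932


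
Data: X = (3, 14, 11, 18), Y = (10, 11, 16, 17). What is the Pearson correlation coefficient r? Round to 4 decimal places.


r = sum((xi-xbar)(yi-ybar)) / sqrt(sum((xi-xbar)^2) * sum((yi-ybar)^2))
n = 4, xbar = 46/4 = 11.5, ybar = 54/4 = 13.5
Sxy = sum((xi-xbar)(yi-ybar)) = 45
Sxx = sum((xi-xbar)^2) = 121
Syy = sum((yi-ybar)^2) = 37
sqrt(Sxx*Syy) ≈ 66.910388
r = Sxy / sqrt(Sxx*Syy) = 45 / 66.910388 ≈ 0.672541

0.6725


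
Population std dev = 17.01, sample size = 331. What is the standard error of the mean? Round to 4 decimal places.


SE = sigma / sqrt(n)
sqrt(331) ≈ 18.193405
SE = 17.01 / 18.193405 ≈ 0.934954

0.9350


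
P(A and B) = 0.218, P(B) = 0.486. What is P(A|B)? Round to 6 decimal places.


P(A|B) = P(A and B) / P(B) = 0.218 / 0.486 = 109/243 ≈ 0.44855967

0.448560


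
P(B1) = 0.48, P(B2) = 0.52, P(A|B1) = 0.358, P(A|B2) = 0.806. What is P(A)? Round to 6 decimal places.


P(A) = P(A|B1)*P(B1) + P(A|B2)*P(B2)
P(A|B1)*P(B1) = 0.358 * 0.48 = 0.17184
P(A|B2)*P(B2) = 0.806 * 0.52 = 0.41912
P(A) = 0.17184 + 0.41912 = 0.59096

0.590960


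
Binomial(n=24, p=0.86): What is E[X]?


E[X] = n*p = 24 * 0.86 = 20.64

20.64


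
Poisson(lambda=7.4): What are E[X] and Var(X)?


E[X] = Var(X) = lambda = 7.4

7.4, 7.4


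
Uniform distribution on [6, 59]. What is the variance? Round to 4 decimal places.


Var = (b-a)^2 / 12
(b-a)^2 = (59 - 6)^2 = 2809
Var = 2809/12 ≈ 234.083333

234.0833


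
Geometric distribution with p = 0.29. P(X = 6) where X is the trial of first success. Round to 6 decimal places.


P = (1-p)^(k-1) * p
(1-p)^(k-1) = 0.71^5 ≈ 0.1804229
P = 0.1804229 * 0.29 ≈ 0.05232265

0.052323


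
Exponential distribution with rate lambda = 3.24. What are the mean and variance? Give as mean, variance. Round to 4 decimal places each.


mean = 1/lam, var = 1/lam^2
mean = 1 / 3.24 = 25/81 ≈ 0.308642
lam^2 = 3.24^2 = 10.4976
var = 1 / 10.4976 = 625/6561 ≈ 0.095260

0.3086, 0.0953


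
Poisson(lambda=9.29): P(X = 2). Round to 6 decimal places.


P = e^(-lam) * lam^k / k!
e^(-9.29) ≈ 0.00009234306
lam^k = 9.29^2 = 86.3041
k! = 2! = 2
P = 0.00009234306 * 86.3041 / 2 ≈ 0.003985

0.003985


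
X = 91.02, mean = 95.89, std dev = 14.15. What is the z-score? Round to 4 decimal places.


z = (X - mu) / sigma
X - mu = 91.02 - 95.89 = -4.87
z = -4.87 / 14.15 = -487/1415 ≈ -0.344170

-0.3442


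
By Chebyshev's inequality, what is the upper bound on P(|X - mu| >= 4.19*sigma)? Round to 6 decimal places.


P <= 1/k^2
k^2 = 4.19^2 = 17.5561
1/k^2 = 1 / 17.5561 ≈ 0.05696026

0.056960


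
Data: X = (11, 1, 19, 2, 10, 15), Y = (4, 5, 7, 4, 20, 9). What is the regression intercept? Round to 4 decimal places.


a = ybar - b*xbar, where b = sum((xi-xbar)(yi-ybar)) / sum((xi-xbar)^2)
n = 6, xbar = 58/6 = 29/3 ≈ 9.666667, ybar = 49/6 ≈ 8.166667
Sxy = sum((xi-xbar)(yi-ybar)) = 154/3 ≈ 51.333333
Sxx = sum((xi-xbar)^2) = 754/3 ≈ 251.333333
b = Sxy / Sxx = 77/377 ≈ 0.204244
a = 8.166667 - 0.204244 * 9.666667 = 161/26 ≈ 6.192308

6.1923


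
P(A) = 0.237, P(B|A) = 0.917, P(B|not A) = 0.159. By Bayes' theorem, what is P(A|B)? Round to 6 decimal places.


P(A|B) = P(B|A)*P(A) / P(B), P(B) = P(B|A)*P(A) + P(B|not A)*P(not A)
P(B|A)*P(A) = 0.917 * 0.237 = 0.217329
P(B|not A)*P(not A) = 0.159 * 0.763 = 0.121317
P(B) = 0.217329 + 0.121317 = 0.338646
P(A|B) = 0.217329 / 0.338646 ≈ 0.64175865

0.641759


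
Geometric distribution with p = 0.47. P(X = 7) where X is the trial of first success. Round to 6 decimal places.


P = (1-p)^(k-1) * p
(1-p)^(k-1) = 0.53^6 ≈ 0.02216436
P = 0.02216436 * 0.47 ≈ 0.01041725

0.010417


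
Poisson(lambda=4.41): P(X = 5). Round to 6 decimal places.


P = e^(-lam) * lam^k / k!
e^(-4.41) ≈ 0.01215518
lam^k = 4.41^5 ≈ 1667.988098
k! = 5! = 120
P = 0.01215518 * 1667.988098 / 120 ≈ 0.168956

0.168956


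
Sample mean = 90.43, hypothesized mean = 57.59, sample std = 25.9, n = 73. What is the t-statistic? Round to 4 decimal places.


t = (xbar - mu0) / (s/sqrt(n))
xbar - mu0 = 90.43 - 57.59 = 32.84
sqrt(73) ≈ 8.54400375
s/sqrt(n) = 25.9 / 8.54400375 ≈ 3.03136571
t = 32.84 / 3.03136571 ≈ 10.833401

10.8334


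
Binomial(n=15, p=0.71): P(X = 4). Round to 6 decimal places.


P = C(n,k) * p^k * (1-p)^(n-k)
C(15,4) = 1365
p^k = 0.71^4 ≈ 0.2541168
(1-p)^(n-k) = 0.29^11 ≈ 0.000001220051
P = 1365 * 0.2541168 * 0.000001220051 ≈ 0.000423

0.000423


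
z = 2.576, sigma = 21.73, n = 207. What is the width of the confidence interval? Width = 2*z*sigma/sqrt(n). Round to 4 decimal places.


width = 2*z*sigma/sqrt(n)
2*z*sigma = 2 * 2.576 * 21.73 = 111.95296
sqrt(207) ≈ 14.387495
width = 111.95296 / 14.387495 ≈ 7.781269

7.7813


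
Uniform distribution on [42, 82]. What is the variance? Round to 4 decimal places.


Var = (b-a)^2 / 12
(b-a)^2 = (82 - 42)^2 = 1600
Var = 1600/12 ≈ 133.333333

133.3333


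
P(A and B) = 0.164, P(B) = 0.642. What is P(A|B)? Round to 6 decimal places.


P(A|B) = P(A and B) / P(B) = 0.164 / 0.642 = 82/321 ≈ 0.25545171

0.255452


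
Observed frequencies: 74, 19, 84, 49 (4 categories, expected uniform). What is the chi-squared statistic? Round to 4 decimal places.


chi2 = sum((O-E)^2/E), E = total/4
total = 226, E = 226/4 = 56.5
(74 - 56.5)^2 / 56.5 = 306.25 / 56.5 = 1225/226 ≈ 5.420354
(19 - 56.5)^2 / 56.5 = 1406.25 / 56.5 = 5625/226 ≈ 24.889381
(84 - 56.5)^2 / 56.5 = 756.25 / 56.5 = 3025/226 ≈ 13.384956
(49 - 56.5)^2 / 56.5 = 56.25 / 56.5 = 225/226 ≈ 0.995575
chi2 = 5050/113 ≈ 44.690265

44.6903


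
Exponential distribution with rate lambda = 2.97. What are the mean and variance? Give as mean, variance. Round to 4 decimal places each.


mean = 1/lam, var = 1/lam^2
mean = 1 / 2.97 = 100/297 ≈ 0.336700
lam^2 = 2.97^2 = 8.8209
var = 1 / 8.8209 ≈ 0.113367

0.3367, 0.1134


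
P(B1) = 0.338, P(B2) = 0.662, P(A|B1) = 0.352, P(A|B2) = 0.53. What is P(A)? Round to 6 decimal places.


P(A) = P(A|B1)*P(B1) + P(A|B2)*P(B2)
P(A|B1)*P(B1) = 0.352 * 0.338 = 0.118976
P(A|B2)*P(B2) = 0.53 * 0.662 = 0.35086
P(A) = 0.118976 + 0.35086 = 0.469836

0.469836


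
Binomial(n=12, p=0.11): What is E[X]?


E[X] = n*p = 12 * 0.11 = 1.32

1.32


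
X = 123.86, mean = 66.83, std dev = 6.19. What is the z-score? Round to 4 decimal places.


z = (X - mu) / sigma
X - mu = 123.86 - 66.83 = 57.03
z = 57.03 / 6.19 = 5703/619 ≈ 9.213247

9.2132


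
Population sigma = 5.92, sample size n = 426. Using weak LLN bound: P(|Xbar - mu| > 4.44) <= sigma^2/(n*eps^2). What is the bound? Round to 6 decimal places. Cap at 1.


bound = min(1, sigma^2/(n*eps^2))
sigma^2 = 5.92^2 = 35.0464
n*eps^2 = 426 * 4.44^2 = 426 * 19.7136 = 8397.9936
sigma^2/(n*eps^2) = 35.0464 / 8397.9936 = 8/1917 ≈ 0.00417319

0.004173


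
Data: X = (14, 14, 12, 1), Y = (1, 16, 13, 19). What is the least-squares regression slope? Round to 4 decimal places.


b = sum((xi-xbar)(yi-ybar)) / sum((xi-xbar)^2)
n = 4, xbar = 41/4 = 10.25, ybar = 49/4 = 12.25
Sxy = sum((xi-xbar)(yi-ybar)) = -89.25
Sxx = sum((xi-xbar)^2) = 116.75
b = Sxy / Sxx = -357/467 ≈ -0.764454

-0.7645


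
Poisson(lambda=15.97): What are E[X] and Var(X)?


E[X] = Var(X) = lambda = 15.97

15.97, 15.97


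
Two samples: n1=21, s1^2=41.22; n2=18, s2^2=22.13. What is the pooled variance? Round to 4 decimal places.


sp^2 = ((n1-1)*s1^2 + (n2-1)*s2^2)/(n1+n2-2)
(n1-1)*s1^2 = 20 * 41.22 = 824.4
(n2-1)*s2^2 = 17 * 22.13 = 376.21
numerator = 824.4 + 376.21 = 1200.61
n1+n2-2 = 37
sp^2 = 1200.61 / 37 = 120061/3700 ≈ 32.448919

32.4489


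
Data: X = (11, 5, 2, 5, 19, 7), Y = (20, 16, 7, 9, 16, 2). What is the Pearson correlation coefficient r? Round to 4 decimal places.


r = sum((xi-xbar)(yi-ybar)) / sqrt(sum((xi-xbar)^2) * sum((yi-ybar)^2))
n = 6, xbar = 49/6 ≈ 8.166667, ybar = 70/6 = 35/3 ≈ 11.666667
Sxy = sum((xi-xbar)(yi-ybar)) = 316/3 ≈ 105.333333
Sxx = sum((xi-xbar)^2) = 1109/6 ≈ 184.833333
Syy = sum((yi-ybar)^2) = 688/3 ≈ 229.333333
sqrt(Sxx*Syy) ≈ 205.884542
r = Sxy / sqrt(Sxx*Syy) = 105.333333 / 205.884542 ≈ 0.511614

0.5116


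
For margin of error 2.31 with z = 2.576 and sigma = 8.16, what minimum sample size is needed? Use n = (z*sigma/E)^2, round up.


z*sigma/E = 2.576 * 8.16 / 2.31 = 12512/1375 ≈ 9.099636
(z*sigma/E)^2 ≈ 82.803382
round up: n = 83

83


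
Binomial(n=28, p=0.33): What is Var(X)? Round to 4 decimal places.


Var = n*p*(1-p) = 28 * 0.33 * 0.67 = 6.1908

6.1908


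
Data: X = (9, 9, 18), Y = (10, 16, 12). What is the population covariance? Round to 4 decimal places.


Cov = (1/n)*sum((xi-xbar)(yi-ybar))
n = 3, xbar = 36/3 = 12, ybar = 38/3 ≈ 12.666667
sum((xi-xbar)(yi-ybar)) = -6
Cov = -6 / 3 = -2

-2.0000


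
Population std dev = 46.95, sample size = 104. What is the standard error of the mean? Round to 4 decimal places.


SE = sigma / sqrt(n)
sqrt(104) ≈ 10.198039
SE = 46.95 / 10.198039 ≈ 4.603826

4.6038


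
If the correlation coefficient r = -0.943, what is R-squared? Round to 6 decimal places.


R^2 = r^2 = (-0.943)^2 = 0.889249

0.889249


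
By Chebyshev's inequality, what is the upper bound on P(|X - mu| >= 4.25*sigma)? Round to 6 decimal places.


P <= 1/k^2
k^2 = 4.25^2 = 18.0625
1/k^2 = 1 / 18.0625 = 16/289 ≈ 0.05536332

0.055363


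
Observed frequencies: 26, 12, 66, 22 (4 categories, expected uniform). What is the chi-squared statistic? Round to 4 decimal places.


chi2 = sum((O-E)^2/E), E = total/4
total = 126, E = 126/4 = 31.5
(26 - 31.5)^2 / 31.5 = 30.25 / 31.5 = 121/126 ≈ 0.960317
(12 - 31.5)^2 / 31.5 = 380.25 / 31.5 = 169/14 ≈ 12.071429
(66 - 31.5)^2 / 31.5 = 1190.25 / 31.5 = 529/14 ≈ 37.785714
(22 - 31.5)^2 / 31.5 = 90.25 / 31.5 = 361/126 ≈ 2.865079
chi2 = 3382/63 ≈ 53.682540

53.6825


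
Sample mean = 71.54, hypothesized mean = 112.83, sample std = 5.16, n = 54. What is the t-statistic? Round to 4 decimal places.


t = (xbar - mu0) / (s/sqrt(n))
xbar - mu0 = 71.54 - 112.83 = -41.29
sqrt(54) ≈ 7.34846923
s/sqrt(n) = 5.16 / 7.34846923 ≈ 0.70218706
t = -41.29 / 0.70218706 ≈ -58.801995

-58.8020


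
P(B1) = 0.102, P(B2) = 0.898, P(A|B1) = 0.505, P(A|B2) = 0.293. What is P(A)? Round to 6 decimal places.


P(A) = P(A|B1)*P(B1) + P(A|B2)*P(B2)
P(A|B1)*P(B1) = 0.505 * 0.102 = 0.05151
P(A|B2)*P(B2) = 0.293 * 0.898 = 0.263114
P(A) = 0.05151 + 0.263114 = 0.314624

0.314624


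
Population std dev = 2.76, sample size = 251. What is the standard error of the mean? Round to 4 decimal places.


SE = sigma / sqrt(n)
sqrt(251) ≈ 15.842980
SE = 2.76 / 15.842980 ≈ 0.174210

0.1742


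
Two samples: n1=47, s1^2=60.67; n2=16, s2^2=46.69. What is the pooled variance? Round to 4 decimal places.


sp^2 = ((n1-1)*s1^2 + (n2-1)*s2^2)/(n1+n2-2)
(n1-1)*s1^2 = 46 * 60.67 = 2790.82
(n2-1)*s2^2 = 15 * 46.69 = 700.35
numerator = 2790.82 + 700.35 = 3491.17
n1+n2-2 = 61
sp^2 = 3491.17 / 61 = 349117/6100 ≈ 57.232295

57.2323


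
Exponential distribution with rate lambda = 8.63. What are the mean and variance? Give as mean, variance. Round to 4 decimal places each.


mean = 1/lam, var = 1/lam^2
mean = 1 / 8.63 = 100/863 ≈ 0.115875
lam^2 = 8.63^2 = 74.4769
var = 1 / 74.4769 ≈ 0.013427

0.1159, 0.0134


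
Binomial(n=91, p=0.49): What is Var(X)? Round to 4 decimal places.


Var = n*p*(1-p) = 91 * 0.49 * 0.51 = 22.7409

22.7409


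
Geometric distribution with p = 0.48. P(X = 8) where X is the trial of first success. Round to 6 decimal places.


P = (1-p)^(k-1) * p
(1-p)^(k-1) = 0.52^7 ≈ 0.01028072
P = 0.01028072 * 0.48 ≈ 0.004934744

0.004935


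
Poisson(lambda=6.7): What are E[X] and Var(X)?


E[X] = Var(X) = lambda = 6.7

6.7, 6.7


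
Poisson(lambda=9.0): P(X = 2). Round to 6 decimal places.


P = e^(-lam) * lam^k / k!
e^(-9.0) ≈ 0.0001234098
lam^k = 9.0^2 = 81
k! = 2! = 2
P = 0.0001234098 * 81 / 2 ≈ 0.004998

0.004998


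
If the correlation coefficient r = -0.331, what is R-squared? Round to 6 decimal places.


R^2 = r^2 = (-0.331)^2 = 0.109561

0.109561


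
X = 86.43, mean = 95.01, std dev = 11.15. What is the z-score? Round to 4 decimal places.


z = (X - mu) / sigma
X - mu = 86.43 - 95.01 = -8.58
z = -8.58 / 11.15 = -858/1115 ≈ -0.769507

-0.7695


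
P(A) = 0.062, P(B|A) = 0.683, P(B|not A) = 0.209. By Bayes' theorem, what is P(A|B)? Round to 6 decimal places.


P(A|B) = P(B|A)*P(A) / P(B), P(B) = P(B|A)*P(A) + P(B|not A)*P(not A)
P(B|A)*P(A) = 0.683 * 0.062 = 0.042346
P(B|not A)*P(not A) = 0.209 * 0.938 = 0.196042
P(B) = 0.042346 + 0.196042 = 0.238388
P(A|B) = 0.042346 / 0.238388 ≈ 0.17763478

0.177635


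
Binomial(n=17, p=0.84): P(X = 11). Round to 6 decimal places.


P = C(n,k) * p^k * (1-p)^(n-k)
C(17,11) = 12376
p^k = 0.84^11 ≈ 0.1469170
(1-p)^(n-k) = 0.16^6 ≈ 0.00001677722
P = 12376 * 0.1469170 * 0.00001677722 ≈ 0.030505

0.030505


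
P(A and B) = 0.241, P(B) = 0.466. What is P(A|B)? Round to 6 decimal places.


P(A|B) = P(A and B) / P(B) = 0.241 / 0.466 = 241/466 ≈ 0.51716738

0.517167


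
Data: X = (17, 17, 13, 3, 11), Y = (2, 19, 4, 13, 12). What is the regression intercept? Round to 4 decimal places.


a = ybar - b*xbar, where b = sum((xi-xbar)(yi-ybar)) / sum((xi-xbar)^2)
n = 5, xbar = 61/5 = 12.2, ybar = 50/5 = 10
Sxy = sum((xi-xbar)(yi-ybar)) = -30
Sxx = sum((xi-xbar)^2) = 132.8
b = Sxy / Sxx = -75/332 ≈ -0.225904
a = 10 - (-0.225904) * 12.2 = 4235/332 ≈ 12.756024

12.7560


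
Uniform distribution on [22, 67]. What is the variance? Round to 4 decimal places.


Var = (b-a)^2 / 12
(b-a)^2 = (67 - 22)^2 = 2025
Var = 2025/12 = 168.75

168.7500


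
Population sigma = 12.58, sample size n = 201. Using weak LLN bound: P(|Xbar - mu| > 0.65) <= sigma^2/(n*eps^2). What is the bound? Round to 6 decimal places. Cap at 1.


bound = min(1, sigma^2/(n*eps^2))
sigma^2 = 12.58^2 = 158.2564
n*eps^2 = 201 * 0.65^2 = 201 * 0.4225 = 84.9225
sigma^2/(n*eps^2) = 158.2564 / 84.9225 ≈ 1.86353911
this exceeds 1, so the bound is capped at 1

1.000000


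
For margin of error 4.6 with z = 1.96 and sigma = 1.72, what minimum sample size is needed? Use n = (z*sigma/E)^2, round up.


z*sigma/E = 1.96 * 1.72 / 4.6 = 2107/2875 ≈ 0.732870
(z*sigma/E)^2 ≈ 0.537098
round up: n = 1

1


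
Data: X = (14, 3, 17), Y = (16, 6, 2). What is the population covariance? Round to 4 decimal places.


Cov = (1/n)*sum((xi-xbar)(yi-ybar))
n = 3, xbar = 34/3 ≈ 11.333333, ybar = 24/3 = 8
sum((xi-xbar)(yi-ybar)) = 4
Cov = 4 / 3 = 4/3 ≈ 1.333333

1.3333


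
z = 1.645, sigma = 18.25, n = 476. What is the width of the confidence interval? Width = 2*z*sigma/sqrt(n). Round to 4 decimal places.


width = 2*z*sigma/sqrt(n)
2*z*sigma = 2 * 1.645 * 18.25 = 60.0425
sqrt(476) ≈ 21.817424
width = 60.0425 / 21.817424 ≈ 2.752043

2.7520


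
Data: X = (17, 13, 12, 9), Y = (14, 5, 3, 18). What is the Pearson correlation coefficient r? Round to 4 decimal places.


r = sum((xi-xbar)(yi-ybar)) / sqrt(sum((xi-xbar)^2) * sum((yi-ybar)^2))
n = 4, xbar = 51/4 = 12.75, ybar = 40/4 = 10
Sxy = sum((xi-xbar)(yi-ybar)) = -9
Sxx = sum((xi-xbar)^2) = 32.75
Syy = sum((yi-ybar)^2) = 154
sqrt(Sxx*Syy) ≈ 71.017603
r = Sxy / sqrt(Sxx*Syy) = -9 / 71.017603 ≈ -0.126729

-0.1267


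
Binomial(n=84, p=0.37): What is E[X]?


E[X] = n*p = 84 * 0.37 = 31.08

31.08


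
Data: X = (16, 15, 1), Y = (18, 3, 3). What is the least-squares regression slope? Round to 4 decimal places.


b = sum((xi-xbar)(yi-ybar)) / sum((xi-xbar)^2)
n = 3, xbar = 32/3 ≈ 10.666667, ybar = 24/3 = 8
Sxy = sum((xi-xbar)(yi-ybar)) = 80
Sxx = sum((xi-xbar)^2) = 422/3 ≈ 140.666667
b = Sxy / Sxx = 120/211 ≈ 0.568720

0.5687


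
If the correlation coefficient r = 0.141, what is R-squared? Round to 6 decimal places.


R^2 = r^2 = (0.141)^2 = 0.019881

0.019881


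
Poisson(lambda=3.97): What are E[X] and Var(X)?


E[X] = Var(X) = lambda = 3.97

3.97, 3.97


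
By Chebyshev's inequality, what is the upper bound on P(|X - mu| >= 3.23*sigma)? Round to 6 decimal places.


P <= 1/k^2
k^2 = 3.23^2 = 10.4329
1/k^2 = 1 / 10.4329 ≈ 0.09585063

0.095851


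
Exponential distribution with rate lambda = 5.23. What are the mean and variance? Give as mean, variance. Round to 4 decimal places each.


mean = 1/lam, var = 1/lam^2
mean = 1 / 5.23 = 100/523 ≈ 0.191205
lam^2 = 5.23^2 = 27.3529
var = 1 / 27.3529 ≈ 0.036559

0.1912, 0.0366


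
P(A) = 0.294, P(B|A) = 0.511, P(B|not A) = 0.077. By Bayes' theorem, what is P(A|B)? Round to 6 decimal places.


P(A|B) = P(B|A)*P(A) / P(B), P(B) = P(B|A)*P(A) + P(B|not A)*P(not A)
P(B|A)*P(A) = 0.511 * 0.294 = 0.150234
P(B|not A)*P(not A) = 0.077 * 0.706 = 0.054362
P(B) = 0.150234 + 0.054362 = 0.204596
P(A|B) = 0.150234 / 0.204596 ≈ 0.73429588

0.734296


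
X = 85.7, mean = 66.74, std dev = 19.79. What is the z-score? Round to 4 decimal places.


z = (X - mu) / sigma
X - mu = 85.7 - 66.74 = 18.96
z = 18.96 / 19.79 = 1896/1979 ≈ 0.958060

0.9581


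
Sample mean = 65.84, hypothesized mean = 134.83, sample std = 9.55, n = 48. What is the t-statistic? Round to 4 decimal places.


t = (xbar - mu0) / (s/sqrt(n))
xbar - mu0 = 65.84 - 134.83 = -68.99
sqrt(48) ≈ 6.92820323
s/sqrt(n) = 9.55 / 6.92820323 ≈ 1.37842377
t = -68.99 / 1.37842377 ≈ -50.049921

-50.0499


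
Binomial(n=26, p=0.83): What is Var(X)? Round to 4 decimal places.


Var = n*p*(1-p) = 26 * 0.83 * 0.17 = 3.6686

3.6686


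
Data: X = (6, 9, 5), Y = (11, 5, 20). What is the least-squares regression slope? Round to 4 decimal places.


b = sum((xi-xbar)(yi-ybar)) / sum((xi-xbar)^2)
n = 3, xbar = 20/3 ≈ 6.666667, ybar = 36/3 = 12
Sxy = sum((xi-xbar)(yi-ybar)) = -29
Sxx = sum((xi-xbar)^2) = 26/3 ≈ 8.666667
b = Sxy / Sxx = -87/26 ≈ -3.346154

-3.3462


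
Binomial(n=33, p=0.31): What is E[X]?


E[X] = n*p = 33 * 0.31 = 10.23

10.23


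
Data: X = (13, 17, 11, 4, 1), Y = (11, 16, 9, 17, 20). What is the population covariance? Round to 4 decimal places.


Cov = (1/n)*sum((xi-xbar)(yi-ybar))
n = 5, xbar = 46/5 = 9.2, ybar = 73/5 = 14.6
sum((xi-xbar)(yi-ybar)) = -69.6
Cov = -69.6 / 5 = -13.92

-13.9200


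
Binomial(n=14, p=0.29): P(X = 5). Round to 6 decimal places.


P = C(n,k) * p^k * (1-p)^(n-k)
C(14,5) = 2002
p^k = 0.29^5 ≈ 0.002051115
(1-p)^(n-k) = 0.71^9 ≈ 0.04584850
P = 2002 * 0.002051115 * 0.04584850 ≈ 0.188269

0.188269


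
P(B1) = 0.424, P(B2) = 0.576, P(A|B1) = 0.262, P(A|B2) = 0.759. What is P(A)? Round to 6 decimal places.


P(A) = P(A|B1)*P(B1) + P(A|B2)*P(B2)
P(A|B1)*P(B1) = 0.262 * 0.424 = 0.111088
P(A|B2)*P(B2) = 0.759 * 0.576 = 0.437184
P(A) = 0.111088 + 0.437184 = 0.548272

0.548272


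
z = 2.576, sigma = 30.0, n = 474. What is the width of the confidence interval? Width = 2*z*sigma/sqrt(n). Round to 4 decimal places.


width = 2*z*sigma/sqrt(n)
2*z*sigma = 2 * 2.576 * 30.0 = 154.56
sqrt(474) ≈ 21.771541
width = 154.56 / 21.771541 ≈ 7.099176

7.0992


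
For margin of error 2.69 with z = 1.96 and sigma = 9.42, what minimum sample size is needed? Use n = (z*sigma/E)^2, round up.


z*sigma/E = 1.96 * 9.42 / 2.69 = 46158/6725 ≈ 6.863643
(z*sigma/E)^2 ≈ 47.109597
round up: n = 48

48


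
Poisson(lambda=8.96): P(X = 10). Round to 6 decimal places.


P = e^(-lam) * lam^k / k!
e^(-8.96) ≈ 0.0001284463
lam^k = 8.96^10 ≈ 3334879120.294643
k! = 10! = 3628800
P = 0.0001284463 * 3334879120.294643 / 3628800 ≈ 0.118043

0.118043


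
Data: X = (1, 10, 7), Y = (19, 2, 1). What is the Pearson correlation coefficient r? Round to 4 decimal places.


r = sum((xi-xbar)(yi-ybar)) / sqrt(sum((xi-xbar)^2) * sum((yi-ybar)^2))
n = 3, xbar = 18/3 = 6, ybar = 22/3 ≈ 7.333333
Sxy = sum((xi-xbar)(yi-ybar)) = -86
Sxx = sum((xi-xbar)^2) = 42
Syy = sum((yi-ybar)^2) = 614/3 ≈ 204.666667
sqrt(Sxx*Syy) ≈ 92.714616
r = Sxy / sqrt(Sxx*Syy) = -86 / 92.714616 ≈ -0.927578

-0.9276


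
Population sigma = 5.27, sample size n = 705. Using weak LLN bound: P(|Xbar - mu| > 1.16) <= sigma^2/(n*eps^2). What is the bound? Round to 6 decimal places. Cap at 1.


bound = min(1, sigma^2/(n*eps^2))
sigma^2 = 5.27^2 = 27.7729
n*eps^2 = 705 * 1.16^2 = 705 * 1.3456 = 948.648
sigma^2/(n*eps^2) = 27.7729 / 948.648 ≈ 0.02927630

0.029276


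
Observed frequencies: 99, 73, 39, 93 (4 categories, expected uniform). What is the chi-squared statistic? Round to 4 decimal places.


chi2 = sum((O-E)^2/E), E = total/4
total = 304, E = 304/4 = 76
(99 - 76)^2 / 76 = 529 / 76 = 529/76 ≈ 6.960526
(73 - 76)^2 / 76 = 9 / 76 = 9/76 ≈ 0.118421
(39 - 76)^2 / 76 = 1369 / 76 = 1369/76 ≈ 18.013158
(93 - 76)^2 / 76 = 289 / 76 = 289/76 ≈ 3.802632
chi2 = 549/19 ≈ 28.894737

28.8947


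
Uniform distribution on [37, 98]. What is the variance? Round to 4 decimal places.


Var = (b-a)^2 / 12
(b-a)^2 = (98 - 37)^2 = 3721
Var = 3721/12 ≈ 310.083333

310.0833


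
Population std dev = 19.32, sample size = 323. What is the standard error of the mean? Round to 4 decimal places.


SE = sigma / sqrt(n)
sqrt(323) ≈ 17.972201
SE = 19.32 / 17.972201 ≈ 1.074994

1.0750


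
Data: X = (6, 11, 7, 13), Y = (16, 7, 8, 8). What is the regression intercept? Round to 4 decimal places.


a = ybar - b*xbar, where b = sum((xi-xbar)(yi-ybar)) / sum((xi-xbar)^2)
n = 4, xbar = 37/4 = 9.25, ybar = 39/4 = 9.75
Sxy = sum((xi-xbar)(yi-ybar)) = -27.75
Sxx = sum((xi-xbar)^2) = 32.75
b = Sxy / Sxx = -111/131 ≈ -0.847328
a = 9.75 - (-0.847328) * 9.25 = 2304/131 ≈ 17.587786

17.5878


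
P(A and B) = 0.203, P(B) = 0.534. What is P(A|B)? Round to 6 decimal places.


P(A|B) = P(A and B) / P(B) = 0.203 / 0.534 = 203/534 ≈ 0.38014981

0.380150


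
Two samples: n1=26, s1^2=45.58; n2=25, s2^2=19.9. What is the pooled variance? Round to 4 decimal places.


sp^2 = ((n1-1)*s1^2 + (n2-1)*s2^2)/(n1+n2-2)
(n1-1)*s1^2 = 25 * 45.58 = 1139.5
(n2-1)*s2^2 = 24 * 19.9 = 477.6
numerator = 1139.5 + 477.6 = 1617.1
n1+n2-2 = 49
sp^2 = 1617.1 / 49 = 16171/490 ≈ 33.002041

33.0020


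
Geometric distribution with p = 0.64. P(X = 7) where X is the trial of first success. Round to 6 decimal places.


P = (1-p)^(k-1) * p
(1-p)^(k-1) = 0.36^6 ≈ 0.002176782
P = 0.002176782 * 0.64 ≈ 0.001393141

0.001393


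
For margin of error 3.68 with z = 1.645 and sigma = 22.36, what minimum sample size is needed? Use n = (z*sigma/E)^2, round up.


z*sigma/E = 1.645 * 22.36 / 3.68 ≈ 9.995163
(z*sigma/E)^2 ≈ 99.903284
round up: n = 100

100


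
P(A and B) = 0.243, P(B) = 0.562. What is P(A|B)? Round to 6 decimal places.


P(A|B) = P(A and B) / P(B) = 0.243 / 0.562 = 243/562 ≈ 0.43238434

0.432384


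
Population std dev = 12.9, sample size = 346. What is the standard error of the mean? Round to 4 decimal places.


SE = sigma / sqrt(n)
sqrt(346) ≈ 18.601075
SE = 12.9 / 18.601075 ≈ 0.693508

0.6935


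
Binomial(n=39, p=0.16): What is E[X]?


E[X] = n*p = 39 * 0.16 = 6.24

6.24


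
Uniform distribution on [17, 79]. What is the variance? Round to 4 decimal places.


Var = (b-a)^2 / 12
(b-a)^2 = (79 - 17)^2 = 3844
Var = 3844/12 ≈ 320.333333

320.3333


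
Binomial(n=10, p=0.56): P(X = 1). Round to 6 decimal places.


P = C(n,k) * p^k * (1-p)^(n-k)
C(10,1) = 10
p^k = 0.56^1 = 0.56
(1-p)^(n-k) = 0.44^9 ≈ 0.0006181218
P = 10 * 0.56 * 0.0006181218 ≈ 0.003461

0.003461


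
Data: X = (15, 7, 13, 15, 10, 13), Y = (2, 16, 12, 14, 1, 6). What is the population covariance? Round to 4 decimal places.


Cov = (1/n)*sum((xi-xbar)(yi-ybar))
n = 6, xbar = 73/6 ≈ 12.166667, ybar = 51/6 = 8.5
sum((xi-xbar)(yi-ybar)) = -24.5
Cov = -24.5 / 6 = -49/12 ≈ -4.083333

-4.0833


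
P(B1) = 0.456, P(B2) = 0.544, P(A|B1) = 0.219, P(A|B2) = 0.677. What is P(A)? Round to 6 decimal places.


P(A) = P(A|B1)*P(B1) + P(A|B2)*P(B2)
P(A|B1)*P(B1) = 0.219 * 0.456 = 0.099864
P(A|B2)*P(B2) = 0.677 * 0.544 = 0.368288
P(A) = 0.099864 + 0.368288 = 0.468152

0.468152


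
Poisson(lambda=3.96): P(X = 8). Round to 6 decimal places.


P = e^(-lam) * lam^k / k!
e^(-3.96) ≈ 0.01906311
lam^k = 3.96^8 ≈ 60472.996294
k! = 8! = 40320
P = 0.01906311 * 60472.996294 / 40320 ≈ 0.028591

0.028591


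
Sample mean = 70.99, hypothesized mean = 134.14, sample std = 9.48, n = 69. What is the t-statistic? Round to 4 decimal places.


t = (xbar - mu0) / (s/sqrt(n))
xbar - mu0 = 70.99 - 134.14 = -63.15
sqrt(69) ≈ 8.30662386
s/sqrt(n) = 9.48 / 8.30662386 ≈ 1.14125789
t = -63.15 / 1.14125789 ≈ -55.333681

-55.3337


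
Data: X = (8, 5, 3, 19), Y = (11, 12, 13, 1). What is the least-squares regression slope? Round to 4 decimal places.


b = sum((xi-xbar)(yi-ybar)) / sum((xi-xbar)^2)
n = 4, xbar = 35/4 = 8.75, ybar = 37/4 = 9.25
Sxy = sum((xi-xbar)(yi-ybar)) = -117.75
Sxx = sum((xi-xbar)^2) = 152.75
b = Sxy / Sxx = -471/611 ≈ -0.770867

-0.7709


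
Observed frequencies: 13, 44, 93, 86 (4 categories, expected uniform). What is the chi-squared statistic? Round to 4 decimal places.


chi2 = sum((O-E)^2/E), E = total/4
total = 236, E = 236/4 = 59
(13 - 59)^2 / 59 = 2116 / 59 = 2116/59 ≈ 35.864407
(44 - 59)^2 / 59 = 225 / 59 = 225/59 ≈ 3.813559
(93 - 59)^2 / 59 = 1156 / 59 = 1156/59 ≈ 19.593220
(86 - 59)^2 / 59 = 729 / 59 = 729/59 ≈ 12.355932
chi2 = 4226/59 ≈ 71.627119

71.6271


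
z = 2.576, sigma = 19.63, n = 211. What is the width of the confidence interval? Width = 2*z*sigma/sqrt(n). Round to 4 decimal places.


width = 2*z*sigma/sqrt(n)
2*z*sigma = 2 * 2.576 * 19.63 = 101.13376
sqrt(211) ≈ 14.525839
width = 101.13376 / 14.525839 ≈ 6.962335

6.9623


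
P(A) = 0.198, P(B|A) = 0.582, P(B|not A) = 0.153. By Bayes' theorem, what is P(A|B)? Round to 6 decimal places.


P(A|B) = P(B|A)*P(A) / P(B), P(B) = P(B|A)*P(A) + P(B|not A)*P(not A)
P(B|A)*P(A) = 0.582 * 0.198 = 0.115236
P(B|not A)*P(not A) = 0.153 * 0.802 = 0.122706
P(B) = 0.115236 + 0.122706 = 0.237942
P(A|B) = 0.115236 / 0.237942 ≈ 0.48430290

0.484303


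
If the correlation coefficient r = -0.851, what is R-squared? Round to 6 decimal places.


R^2 = r^2 = (-0.851)^2 = 0.724201

0.724201


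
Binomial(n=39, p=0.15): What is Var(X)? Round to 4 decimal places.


Var = n*p*(1-p) = 39 * 0.15 * 0.85 = 4.9725

4.9725


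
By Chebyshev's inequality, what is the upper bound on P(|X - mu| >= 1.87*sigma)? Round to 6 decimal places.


P <= 1/k^2
k^2 = 1.87^2 = 3.4969
1/k^2 = 1 / 3.4969 ≈ 0.28596757

0.285968


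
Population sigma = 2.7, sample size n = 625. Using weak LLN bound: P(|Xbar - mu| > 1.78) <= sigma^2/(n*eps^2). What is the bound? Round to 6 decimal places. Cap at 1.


bound = min(1, sigma^2/(n*eps^2))
sigma^2 = 2.7^2 = 7.29
n*eps^2 = 625 * 1.78^2 = 625 * 3.1684 = 1980.25
sigma^2/(n*eps^2) = 7.29 / 1980.25 ≈ 0.00368135

0.003681


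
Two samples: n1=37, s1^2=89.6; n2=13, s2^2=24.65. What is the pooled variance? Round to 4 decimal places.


sp^2 = ((n1-1)*s1^2 + (n2-1)*s2^2)/(n1+n2-2)
(n1-1)*s1^2 = 36 * 89.6 = 3225.6
(n2-1)*s2^2 = 12 * 24.65 = 295.8
numerator = 3225.6 + 295.8 = 3521.4
n1+n2-2 = 48
sp^2 = 3521.4 / 48 = 73.3625

73.3625


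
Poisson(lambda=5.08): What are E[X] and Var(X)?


E[X] = Var(X) = lambda = 5.08

5.08, 5.08


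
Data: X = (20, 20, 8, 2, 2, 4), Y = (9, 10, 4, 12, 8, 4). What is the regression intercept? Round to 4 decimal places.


a = ybar - b*xbar, where b = sum((xi-xbar)(yi-ybar)) / sum((xi-xbar)^2)
n = 6, xbar = 56/6 = 28/3 ≈ 9.333333, ybar = 47/6 ≈ 7.833333
Sxy = sum((xi-xbar)(yi-ybar)) = 88/3 ≈ 29.333333
Sxx = sum((xi-xbar)^2) = 1096/3 ≈ 365.333333
b = Sxy / Sxx = 11/137 ≈ 0.080292
a = 7.833333 - 0.080292 * 9.333333 = 1941/274 ≈ 7.083942

7.0839


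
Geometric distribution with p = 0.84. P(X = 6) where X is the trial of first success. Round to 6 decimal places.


P = (1-p)^(k-1) * p
(1-p)^(k-1) = 0.16^5 = 0.0001048576
P = 0.0001048576 * 0.84 ≈ 0.00008808038

0.000088


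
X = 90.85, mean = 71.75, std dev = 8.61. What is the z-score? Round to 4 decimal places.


z = (X - mu) / sigma
X - mu = 90.85 - 71.75 = 19.1
z = 19.1 / 8.61 = 1910/861 ≈ 2.218351

2.2184


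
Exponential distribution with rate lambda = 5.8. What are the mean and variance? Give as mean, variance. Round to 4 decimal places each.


mean = 1/lam, var = 1/lam^2
mean = 1 / 5.8 = 5/29 ≈ 0.172414
lam^2 = 5.8^2 = 33.64
var = 1 / 33.64 = 25/841 ≈ 0.029727

0.1724, 0.0297


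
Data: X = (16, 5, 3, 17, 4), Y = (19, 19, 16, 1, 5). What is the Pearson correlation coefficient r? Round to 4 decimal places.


r = sum((xi-xbar)(yi-ybar)) / sqrt(sum((xi-xbar)^2) * sum((yi-ybar)^2))
n = 5, xbar = 45/5 = 9, ybar = 60/5 = 12
Sxy = sum((xi-xbar)(yi-ybar)) = -56
Sxx = sum((xi-xbar)^2) = 190
Syy = sum((yi-ybar)^2) = 284
sqrt(Sxx*Syy) ≈ 232.292919
r = Sxy / sqrt(Sxx*Syy) = -56 / 232.292919 ≈ -0.241075

-0.2411


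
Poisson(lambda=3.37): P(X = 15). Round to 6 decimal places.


P = e^(-lam) * lam^k / k!
e^(-3.37) ≈ 0.03438964
lam^k = 3.37^15 ≈ 82119919.140504
k! = 15! = 1307674368000
P = 0.03438964 * 82119919.140504 / 1307674368000 ≈ 0.000002

0.000002


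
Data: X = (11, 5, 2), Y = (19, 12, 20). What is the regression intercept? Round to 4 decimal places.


a = ybar - b*xbar, where b = sum((xi-xbar)(yi-ybar)) / sum((xi-xbar)^2)
n = 3, xbar = 18/3 = 6, ybar = 51/3 = 17
Sxy = sum((xi-xbar)(yi-ybar)) = 3
Sxx = sum((xi-xbar)^2) = 42
b = Sxy / Sxx = 1/14 ≈ 0.071429
a = 17 - 0.071429 * 6 = 116/7 ≈ 16.571429

16.5714


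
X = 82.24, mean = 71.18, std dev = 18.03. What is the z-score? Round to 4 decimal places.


z = (X - mu) / sigma
X - mu = 82.24 - 71.18 = 11.06
z = 11.06 / 18.03 = 1106/1803 ≈ 0.613422

0.6134


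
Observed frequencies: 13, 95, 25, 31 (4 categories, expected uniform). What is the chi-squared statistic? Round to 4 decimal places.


chi2 = sum((O-E)^2/E), E = total/4
total = 164, E = 164/4 = 41
(13 - 41)^2 / 41 = 784 / 41 = 784/41 ≈ 19.121951
(95 - 41)^2 / 41 = 2916 / 41 = 2916/41 ≈ 71.121951
(25 - 41)^2 / 41 = 256 / 41 = 256/41 ≈ 6.243902
(31 - 41)^2 / 41 = 100 / 41 = 100/41 ≈ 2.439024
chi2 = 4056/41 ≈ 98.926829

98.9268


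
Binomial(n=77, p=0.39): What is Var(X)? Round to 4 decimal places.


Var = n*p*(1-p) = 77 * 0.39 * 0.61 = 18.3183

18.3183


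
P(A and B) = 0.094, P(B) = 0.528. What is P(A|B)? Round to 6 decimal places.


P(A|B) = P(A and B) / P(B) = 0.094 / 0.528 = 47/264 ≈ 0.17803030

0.178030


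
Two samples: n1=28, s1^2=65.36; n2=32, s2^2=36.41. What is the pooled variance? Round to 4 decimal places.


sp^2 = ((n1-1)*s1^2 + (n2-1)*s2^2)/(n1+n2-2)
(n1-1)*s1^2 = 27 * 65.36 = 1764.72
(n2-1)*s2^2 = 31 * 36.41 = 1128.71
numerator = 1764.72 + 1128.71 = 2893.43
n1+n2-2 = 58
sp^2 = 2893.43 / 58 = 289343/5800 ≈ 49.886724

49.8867


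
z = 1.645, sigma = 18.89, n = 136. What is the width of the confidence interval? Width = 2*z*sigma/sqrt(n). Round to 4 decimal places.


width = 2*z*sigma/sqrt(n)
2*z*sigma = 2 * 1.645 * 18.89 = 62.1481
sqrt(136) ≈ 11.661904
width = 62.1481 / 11.661904 ≈ 5.329156

5.3292


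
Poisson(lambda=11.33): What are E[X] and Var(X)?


E[X] = Var(X) = lambda = 11.33

11.33, 11.33


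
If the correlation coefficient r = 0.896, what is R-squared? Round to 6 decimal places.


R^2 = r^2 = (0.896)^2 = 0.802816

0.802816


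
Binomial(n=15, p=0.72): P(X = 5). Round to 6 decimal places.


P = C(n,k) * p^k * (1-p)^(n-k)
C(15,5) = 3003
p^k = 0.72^5 ≈ 0.1934918
(1-p)^(n-k) = 0.28^10 ≈ 0.000002961968
P = 3003 * 0.1934918 * 0.000002961968 ≈ 0.001721

0.001721


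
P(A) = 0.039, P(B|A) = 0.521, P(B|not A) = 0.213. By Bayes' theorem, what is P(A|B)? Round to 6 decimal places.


P(A|B) = P(B|A)*P(A) / P(B), P(B) = P(B|A)*P(A) + P(B|not A)*P(not A)
P(B|A)*P(A) = 0.521 * 0.039 = 0.020319
P(B|not A)*P(not A) = 0.213 * 0.961 = 0.204693
P(B) = 0.020319 + 0.204693 = 0.225012
P(A|B) = 0.020319 / 0.225012 ≈ 0.09030185

0.090302


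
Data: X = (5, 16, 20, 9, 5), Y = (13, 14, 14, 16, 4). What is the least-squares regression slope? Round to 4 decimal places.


b = sum((xi-xbar)(yi-ybar)) / sum((xi-xbar)^2)
n = 5, xbar = 55/5 = 11, ybar = 61/5 = 12.2
Sxy = sum((xi-xbar)(yi-ybar)) = 62
Sxx = sum((xi-xbar)^2) = 182
b = Sxy / Sxx = 31/91 ≈ 0.340659

0.3407


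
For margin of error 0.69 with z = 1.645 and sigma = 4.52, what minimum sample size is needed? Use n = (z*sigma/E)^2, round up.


z*sigma/E = 1.645 * 4.52 / 0.69 = 37177/3450 ≈ 10.775942
(z*sigma/E)^2 ≈ 116.120927
round up: n = 117

117


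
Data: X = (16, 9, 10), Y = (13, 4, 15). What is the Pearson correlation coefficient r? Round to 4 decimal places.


r = sum((xi-xbar)(yi-ybar)) / sqrt(sum((xi-xbar)^2) * sum((yi-ybar)^2))
n = 3, xbar = 35/3 ≈ 11.666667, ybar = 32/3 ≈ 10.666667
Sxy = sum((xi-xbar)(yi-ybar)) = 62/3 ≈ 20.666667
Sxx = sum((xi-xbar)^2) = 86/3 ≈ 28.666667
Syy = sum((yi-ybar)^2) = 206/3 ≈ 68.666667
sqrt(Sxx*Syy) ≈ 44.367155
r = Sxy / sqrt(Sxx*Syy) = 20.666667 / 44.367155 ≈ 0.465810

0.4658


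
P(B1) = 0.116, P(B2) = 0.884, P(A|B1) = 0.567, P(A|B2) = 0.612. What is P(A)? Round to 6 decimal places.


P(A) = P(A|B1)*P(B1) + P(A|B2)*P(B2)
P(A|B1)*P(B1) = 0.567 * 0.116 = 0.065772
P(A|B2)*P(B2) = 0.612 * 0.884 = 0.541008
P(A) = 0.065772 + 0.541008 = 0.60678

0.606780


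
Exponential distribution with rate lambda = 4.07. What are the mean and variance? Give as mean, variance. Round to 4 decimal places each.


mean = 1/lam, var = 1/lam^2
mean = 1 / 4.07 = 100/407 ≈ 0.245700
lam^2 = 4.07^2 = 16.5649
var = 1 / 16.5649 ≈ 0.060369

0.2457, 0.0604
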